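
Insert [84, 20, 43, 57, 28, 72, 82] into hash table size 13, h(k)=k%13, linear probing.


Insert 84: h=6 -> slot 6
Insert 20: h=7 -> slot 7
Insert 43: h=4 -> slot 4
Insert 57: h=5 -> slot 5
Insert 28: h=2 -> slot 2
Insert 72: h=7, 1 probes -> slot 8
Insert 82: h=4, 5 probes -> slot 9

Table: [None, None, 28, None, 43, 57, 84, 20, 72, 82, None, None, None]


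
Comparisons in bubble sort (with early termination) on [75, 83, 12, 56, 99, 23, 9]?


Algorithm: bubble sort (with early termination)
Input: [75, 83, 12, 56, 99, 23, 9]
Sorted: [9, 12, 23, 56, 75, 83, 99]

21


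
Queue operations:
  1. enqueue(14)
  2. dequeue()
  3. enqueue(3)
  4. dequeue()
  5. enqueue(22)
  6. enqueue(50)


enqueue(14) -> [14]
dequeue()->14, []
enqueue(3) -> [3]
dequeue()->3, []
enqueue(22) -> [22]
enqueue(50) -> [22, 50]

Final queue: [22, 50]


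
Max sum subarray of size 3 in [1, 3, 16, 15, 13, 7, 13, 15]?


[0:3]: 20
[1:4]: 34
[2:5]: 44
[3:6]: 35
[4:7]: 33
[5:8]: 35

Max: 44 at [2:5]


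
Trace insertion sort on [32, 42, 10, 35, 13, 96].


Initial: [32, 42, 10, 35, 13, 96]
Insert 42: [32, 42, 10, 35, 13, 96]
Insert 10: [10, 32, 42, 35, 13, 96]
Insert 35: [10, 32, 35, 42, 13, 96]
Insert 13: [10, 13, 32, 35, 42, 96]
Insert 96: [10, 13, 32, 35, 42, 96]

Sorted: [10, 13, 32, 35, 42, 96]


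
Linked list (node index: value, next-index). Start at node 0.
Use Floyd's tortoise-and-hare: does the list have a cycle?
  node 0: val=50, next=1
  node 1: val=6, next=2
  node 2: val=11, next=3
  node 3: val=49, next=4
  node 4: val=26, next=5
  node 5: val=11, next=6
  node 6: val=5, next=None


Floyd's tortoise (slow, +1) and hare (fast, +2):
  init: slow=0, fast=0
  step 1: slow=1, fast=2
  step 2: slow=2, fast=4
  step 3: slow=3, fast=6
  step 4: fast -> None, no cycle

Cycle: no


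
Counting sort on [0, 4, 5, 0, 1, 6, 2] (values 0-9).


Input: [0, 4, 5, 0, 1, 6, 2]
Counts: [2, 1, 1, 0, 1, 1, 1, 0, 0, 0]

Sorted: [0, 0, 1, 2, 4, 5, 6]


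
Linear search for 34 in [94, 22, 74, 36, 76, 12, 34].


i=0: 94!=34
i=1: 22!=34
i=2: 74!=34
i=3: 36!=34
i=4: 76!=34
i=5: 12!=34
i=6: 34==34 found!

Found at 6, 7 comps


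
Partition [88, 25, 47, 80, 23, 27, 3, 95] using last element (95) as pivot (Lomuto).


Pivot: 95
  88 <= 95: advance i (no swap)
  25 <= 95: advance i (no swap)
  47 <= 95: advance i (no swap)
  80 <= 95: advance i (no swap)
  23 <= 95: advance i (no swap)
  27 <= 95: advance i (no swap)
  3 <= 95: advance i (no swap)
Place pivot at 7: [88, 25, 47, 80, 23, 27, 3, 95]

Partitioned: [88, 25, 47, 80, 23, 27, 3, 95]


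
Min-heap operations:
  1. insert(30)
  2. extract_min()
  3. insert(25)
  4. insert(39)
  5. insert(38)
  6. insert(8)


insert(30) -> [30]
extract_min()->30, []
insert(25) -> [25]
insert(39) -> [25, 39]
insert(38) -> [25, 39, 38]
insert(8) -> [8, 25, 38, 39]

Final heap: [8, 25, 38, 39]


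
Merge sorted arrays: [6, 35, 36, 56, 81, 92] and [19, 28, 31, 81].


Take 6 from A
Take 19 from B
Take 28 from B
Take 31 from B
Take 35 from A
Take 36 from A
Take 56 from A
Take 81 from A
Take 81 from B

Merged: [6, 19, 28, 31, 35, 36, 56, 81, 81, 92]


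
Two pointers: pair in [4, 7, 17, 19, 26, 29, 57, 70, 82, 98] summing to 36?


lo=0(4)+hi=9(98)=102
lo=0(4)+hi=8(82)=86
lo=0(4)+hi=7(70)=74
lo=0(4)+hi=6(57)=61
lo=0(4)+hi=5(29)=33
lo=1(7)+hi=5(29)=36

Yes: 7+29=36


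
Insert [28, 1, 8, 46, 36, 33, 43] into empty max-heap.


Insert 28: [28]
Insert 1: [28, 1]
Insert 8: [28, 1, 8]
Insert 46: [46, 28, 8, 1]
Insert 36: [46, 36, 8, 1, 28]
Insert 33: [46, 36, 33, 1, 28, 8]
Insert 43: [46, 36, 43, 1, 28, 8, 33]

Final heap: [46, 36, 43, 1, 28, 8, 33]


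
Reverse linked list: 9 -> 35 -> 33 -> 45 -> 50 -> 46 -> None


Step 1: curr=9, set curr.next=prev(None) | reversed so far: 9
Step 2: curr=35, set curr.next=prev(9) | reversed so far: 35 -> 9
Step 3: curr=33, set curr.next=prev(35) | reversed so far: 33 -> 35 -> 9
Step 4: curr=45, set curr.next=prev(33) | reversed so far: 45 -> 33 -> 35 -> 9
Step 5: curr=50, set curr.next=prev(45) | reversed so far: 50 -> 45 -> 33 -> 35 -> 9
Step 6: curr=46, set curr.next=prev(50) | reversed so far: 46 -> 50 -> 45 -> 33 -> 35 -> 9

46 -> 50 -> 45 -> 33 -> 35 -> 9 -> None


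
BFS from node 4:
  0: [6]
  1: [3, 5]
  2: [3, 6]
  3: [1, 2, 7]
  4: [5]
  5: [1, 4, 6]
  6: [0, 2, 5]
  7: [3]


Visit 4, enqueue [5]
Visit 5, enqueue [1, 6]
Visit 1, enqueue [3]
Visit 6, enqueue [0, 2]
Visit 3, enqueue [7]
Visit 0, enqueue []
Visit 2, enqueue []
Visit 7, enqueue []

BFS order: [4, 5, 1, 6, 3, 0, 2, 7]


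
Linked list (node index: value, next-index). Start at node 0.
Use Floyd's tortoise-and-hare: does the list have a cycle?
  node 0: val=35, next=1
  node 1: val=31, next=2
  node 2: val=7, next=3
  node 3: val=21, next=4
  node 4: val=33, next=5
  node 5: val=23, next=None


Floyd's tortoise (slow, +1) and hare (fast, +2):
  init: slow=0, fast=0
  step 1: slow=1, fast=2
  step 2: slow=2, fast=4
  step 3: fast 4->5->None, no cycle

Cycle: no


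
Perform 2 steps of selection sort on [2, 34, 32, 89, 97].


Initial: [2, 34, 32, 89, 97]
Step 1: min=2 at 0
  Swap: [2, 34, 32, 89, 97]
Step 2: min=32 at 2
  Swap: [2, 32, 34, 89, 97]

After 2 steps: [2, 32, 34, 89, 97]


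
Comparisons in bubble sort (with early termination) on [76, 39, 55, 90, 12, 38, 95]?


Algorithm: bubble sort (with early termination)
Input: [76, 39, 55, 90, 12, 38, 95]
Sorted: [12, 38, 39, 55, 76, 90, 95]

20


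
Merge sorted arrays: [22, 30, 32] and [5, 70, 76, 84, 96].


Take 5 from B
Take 22 from A
Take 30 from A
Take 32 from A

Merged: [5, 22, 30, 32, 70, 76, 84, 96]


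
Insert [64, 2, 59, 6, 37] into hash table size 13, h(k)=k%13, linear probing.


Insert 64: h=12 -> slot 12
Insert 2: h=2 -> slot 2
Insert 59: h=7 -> slot 7
Insert 6: h=6 -> slot 6
Insert 37: h=11 -> slot 11

Table: [None, None, 2, None, None, None, 6, 59, None, None, None, 37, 64]


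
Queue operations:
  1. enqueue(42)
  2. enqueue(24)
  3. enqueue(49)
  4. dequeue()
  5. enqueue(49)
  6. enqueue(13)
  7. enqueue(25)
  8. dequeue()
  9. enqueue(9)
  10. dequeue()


enqueue(42) -> [42]
enqueue(24) -> [42, 24]
enqueue(49) -> [42, 24, 49]
dequeue()->42, [24, 49]
enqueue(49) -> [24, 49, 49]
enqueue(13) -> [24, 49, 49, 13]
enqueue(25) -> [24, 49, 49, 13, 25]
dequeue()->24, [49, 49, 13, 25]
enqueue(9) -> [49, 49, 13, 25, 9]
dequeue()->49, [49, 13, 25, 9]

Final queue: [49, 13, 25, 9]


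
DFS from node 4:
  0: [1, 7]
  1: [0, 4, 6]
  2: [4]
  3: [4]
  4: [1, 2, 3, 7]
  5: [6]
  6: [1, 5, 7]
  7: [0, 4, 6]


Visit 4, push [7, 3, 2, 1]
Visit 1, push [6, 0]
Visit 0, push [7]
Visit 7, push [6]
Visit 6, push [5]
Visit 5, push []
Visit 2, push []
Visit 3, push []

DFS order: [4, 1, 0, 7, 6, 5, 2, 3]


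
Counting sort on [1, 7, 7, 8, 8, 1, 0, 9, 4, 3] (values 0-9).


Input: [1, 7, 7, 8, 8, 1, 0, 9, 4, 3]
Counts: [1, 2, 0, 1, 1, 0, 0, 2, 2, 1]

Sorted: [0, 1, 1, 3, 4, 7, 7, 8, 8, 9]


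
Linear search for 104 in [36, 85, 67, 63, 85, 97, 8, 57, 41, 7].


i=0: 36!=104
i=1: 85!=104
i=2: 67!=104
i=3: 63!=104
i=4: 85!=104
i=5: 97!=104
i=6: 8!=104
i=7: 57!=104
i=8: 41!=104
i=9: 7!=104

Not found, 10 comps


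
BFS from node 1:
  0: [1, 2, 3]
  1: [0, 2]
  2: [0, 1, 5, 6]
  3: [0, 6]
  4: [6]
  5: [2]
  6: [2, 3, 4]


Visit 1, enqueue [0, 2]
Visit 0, enqueue [3]
Visit 2, enqueue [5, 6]
Visit 3, enqueue []
Visit 5, enqueue []
Visit 6, enqueue [4]
Visit 4, enqueue []

BFS order: [1, 0, 2, 3, 5, 6, 4]


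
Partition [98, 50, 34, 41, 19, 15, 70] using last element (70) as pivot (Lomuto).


Pivot: 70
  50 <= 70: swap -> [50, 98, 34, 41, 19, 15, 70]
  34 <= 70: swap -> [50, 34, 98, 41, 19, 15, 70]
  41 <= 70: swap -> [50, 34, 41, 98, 19, 15, 70]
  19 <= 70: swap -> [50, 34, 41, 19, 98, 15, 70]
  15 <= 70: swap -> [50, 34, 41, 19, 15, 98, 70]
Place pivot at 5: [50, 34, 41, 19, 15, 70, 98]

Partitioned: [50, 34, 41, 19, 15, 70, 98]


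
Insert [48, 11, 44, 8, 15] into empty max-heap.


Insert 48: [48]
Insert 11: [48, 11]
Insert 44: [48, 11, 44]
Insert 8: [48, 11, 44, 8]
Insert 15: [48, 15, 44, 8, 11]

Final heap: [48, 15, 44, 8, 11]


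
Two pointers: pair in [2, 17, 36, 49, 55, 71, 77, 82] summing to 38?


lo=0(2)+hi=7(82)=84
lo=0(2)+hi=6(77)=79
lo=0(2)+hi=5(71)=73
lo=0(2)+hi=4(55)=57
lo=0(2)+hi=3(49)=51
lo=0(2)+hi=2(36)=38

Yes: 2+36=38


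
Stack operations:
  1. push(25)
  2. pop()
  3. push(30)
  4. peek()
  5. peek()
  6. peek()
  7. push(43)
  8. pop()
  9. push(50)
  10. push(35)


push(25) -> [25]
pop()->25, []
push(30) -> [30]
peek()->30
peek()->30
peek()->30
push(43) -> [30, 43]
pop()->43, [30]
push(50) -> [30, 50]
push(35) -> [30, 50, 35]

Final stack: [30, 50, 35]


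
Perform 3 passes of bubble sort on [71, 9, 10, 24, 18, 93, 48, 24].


Initial: [71, 9, 10, 24, 18, 93, 48, 24]
Pass 1: [9, 10, 24, 18, 71, 48, 24, 93] (6 swaps)
Pass 2: [9, 10, 18, 24, 48, 24, 71, 93] (3 swaps)
Pass 3: [9, 10, 18, 24, 24, 48, 71, 93] (1 swaps)

After 3 passes: [9, 10, 18, 24, 24, 48, 71, 93]


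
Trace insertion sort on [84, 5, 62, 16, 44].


Initial: [84, 5, 62, 16, 44]
Insert 5: [5, 84, 62, 16, 44]
Insert 62: [5, 62, 84, 16, 44]
Insert 16: [5, 16, 62, 84, 44]
Insert 44: [5, 16, 44, 62, 84]

Sorted: [5, 16, 44, 62, 84]


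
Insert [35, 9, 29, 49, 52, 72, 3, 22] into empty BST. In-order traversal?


Insert 35: root
Insert 9: L from 35
Insert 29: L from 35 -> R from 9
Insert 49: R from 35
Insert 52: R from 35 -> R from 49
Insert 72: R from 35 -> R from 49 -> R from 52
Insert 3: L from 35 -> L from 9
Insert 22: L from 35 -> R from 9 -> L from 29

In-order: [3, 9, 22, 29, 35, 49, 52, 72]


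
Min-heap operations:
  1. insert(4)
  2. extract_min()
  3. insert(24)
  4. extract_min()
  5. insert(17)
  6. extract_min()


insert(4) -> [4]
extract_min()->4, []
insert(24) -> [24]
extract_min()->24, []
insert(17) -> [17]
extract_min()->17, []

Final heap: []


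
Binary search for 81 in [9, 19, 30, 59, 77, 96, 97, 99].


Step 1: lo=0, hi=7, mid=3, val=59
Step 2: lo=4, hi=7, mid=5, val=96
Step 3: lo=4, hi=4, mid=4, val=77

Not found


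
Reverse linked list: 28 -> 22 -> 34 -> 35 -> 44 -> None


Step 1: curr=28, set curr.next=prev(None) | reversed so far: 28
Step 2: curr=22, set curr.next=prev(28) | reversed so far: 22 -> 28
Step 3: curr=34, set curr.next=prev(22) | reversed so far: 34 -> 22 -> 28
Step 4: curr=35, set curr.next=prev(34) | reversed so far: 35 -> 34 -> 22 -> 28
Step 5: curr=44, set curr.next=prev(35) | reversed so far: 44 -> 35 -> 34 -> 22 -> 28

44 -> 35 -> 34 -> 22 -> 28 -> None


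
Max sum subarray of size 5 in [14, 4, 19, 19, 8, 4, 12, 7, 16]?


[0:5]: 64
[1:6]: 54
[2:7]: 62
[3:8]: 50
[4:9]: 47

Max: 64 at [0:5]


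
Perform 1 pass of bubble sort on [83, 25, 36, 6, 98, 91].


Initial: [83, 25, 36, 6, 98, 91]
Pass 1: [25, 36, 6, 83, 91, 98] (4 swaps)

After 1 pass: [25, 36, 6, 83, 91, 98]


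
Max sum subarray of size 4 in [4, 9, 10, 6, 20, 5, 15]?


[0:4]: 29
[1:5]: 45
[2:6]: 41
[3:7]: 46

Max: 46 at [3:7]


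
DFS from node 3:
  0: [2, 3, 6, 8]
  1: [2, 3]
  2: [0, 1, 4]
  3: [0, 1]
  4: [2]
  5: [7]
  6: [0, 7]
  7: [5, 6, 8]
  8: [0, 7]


Visit 3, push [1, 0]
Visit 0, push [8, 6, 2]
Visit 2, push [4, 1]
Visit 1, push []
Visit 4, push []
Visit 6, push [7]
Visit 7, push [8, 5]
Visit 5, push []
Visit 8, push []

DFS order: [3, 0, 2, 1, 4, 6, 7, 5, 8]


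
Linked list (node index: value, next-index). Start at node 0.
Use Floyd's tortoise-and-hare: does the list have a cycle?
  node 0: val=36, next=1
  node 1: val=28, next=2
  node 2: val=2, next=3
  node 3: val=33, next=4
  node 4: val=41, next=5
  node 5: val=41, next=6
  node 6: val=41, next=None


Floyd's tortoise (slow, +1) and hare (fast, +2):
  init: slow=0, fast=0
  step 1: slow=1, fast=2
  step 2: slow=2, fast=4
  step 3: slow=3, fast=6
  step 4: fast -> None, no cycle

Cycle: no


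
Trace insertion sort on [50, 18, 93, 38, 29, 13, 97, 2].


Initial: [50, 18, 93, 38, 29, 13, 97, 2]
Insert 18: [18, 50, 93, 38, 29, 13, 97, 2]
Insert 93: [18, 50, 93, 38, 29, 13, 97, 2]
Insert 38: [18, 38, 50, 93, 29, 13, 97, 2]
Insert 29: [18, 29, 38, 50, 93, 13, 97, 2]
Insert 13: [13, 18, 29, 38, 50, 93, 97, 2]
Insert 97: [13, 18, 29, 38, 50, 93, 97, 2]
Insert 2: [2, 13, 18, 29, 38, 50, 93, 97]

Sorted: [2, 13, 18, 29, 38, 50, 93, 97]


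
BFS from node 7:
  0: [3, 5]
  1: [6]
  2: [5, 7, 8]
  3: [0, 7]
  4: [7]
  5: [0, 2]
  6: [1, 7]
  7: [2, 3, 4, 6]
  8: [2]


Visit 7, enqueue [2, 3, 4, 6]
Visit 2, enqueue [5, 8]
Visit 3, enqueue [0]
Visit 4, enqueue []
Visit 6, enqueue [1]
Visit 5, enqueue []
Visit 8, enqueue []
Visit 0, enqueue []
Visit 1, enqueue []

BFS order: [7, 2, 3, 4, 6, 5, 8, 0, 1]


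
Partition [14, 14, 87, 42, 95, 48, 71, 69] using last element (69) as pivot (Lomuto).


Pivot: 69
  14 <= 69: advance i (no swap)
  14 <= 69: advance i (no swap)
  42 <= 69: swap -> [14, 14, 42, 87, 95, 48, 71, 69]
  48 <= 69: swap -> [14, 14, 42, 48, 95, 87, 71, 69]
Place pivot at 4: [14, 14, 42, 48, 69, 87, 71, 95]

Partitioned: [14, 14, 42, 48, 69, 87, 71, 95]


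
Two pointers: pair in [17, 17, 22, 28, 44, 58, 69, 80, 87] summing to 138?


lo=0(17)+hi=8(87)=104
lo=1(17)+hi=8(87)=104
lo=2(22)+hi=8(87)=109
lo=3(28)+hi=8(87)=115
lo=4(44)+hi=8(87)=131
lo=5(58)+hi=8(87)=145
lo=5(58)+hi=7(80)=138

Yes: 58+80=138


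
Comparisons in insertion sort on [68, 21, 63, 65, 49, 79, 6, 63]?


Algorithm: insertion sort
Input: [68, 21, 63, 65, 49, 79, 6, 63]
Sorted: [6, 21, 49, 63, 63, 65, 68, 79]

20


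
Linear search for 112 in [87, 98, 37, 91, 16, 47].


i=0: 87!=112
i=1: 98!=112
i=2: 37!=112
i=3: 91!=112
i=4: 16!=112
i=5: 47!=112

Not found, 6 comps


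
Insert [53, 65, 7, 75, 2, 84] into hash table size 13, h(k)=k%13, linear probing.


Insert 53: h=1 -> slot 1
Insert 65: h=0 -> slot 0
Insert 7: h=7 -> slot 7
Insert 75: h=10 -> slot 10
Insert 2: h=2 -> slot 2
Insert 84: h=6 -> slot 6

Table: [65, 53, 2, None, None, None, 84, 7, None, None, 75, None, None]


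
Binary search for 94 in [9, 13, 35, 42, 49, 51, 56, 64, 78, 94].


Step 1: lo=0, hi=9, mid=4, val=49
Step 2: lo=5, hi=9, mid=7, val=64
Step 3: lo=8, hi=9, mid=8, val=78
Step 4: lo=9, hi=9, mid=9, val=94

Found at index 9


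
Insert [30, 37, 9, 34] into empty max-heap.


Insert 30: [30]
Insert 37: [37, 30]
Insert 9: [37, 30, 9]
Insert 34: [37, 34, 9, 30]

Final heap: [37, 34, 9, 30]


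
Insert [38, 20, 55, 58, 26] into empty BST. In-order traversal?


Insert 38: root
Insert 20: L from 38
Insert 55: R from 38
Insert 58: R from 38 -> R from 55
Insert 26: L from 38 -> R from 20

In-order: [20, 26, 38, 55, 58]


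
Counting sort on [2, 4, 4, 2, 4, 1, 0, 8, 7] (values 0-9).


Input: [2, 4, 4, 2, 4, 1, 0, 8, 7]
Counts: [1, 1, 2, 0, 3, 0, 0, 1, 1, 0]

Sorted: [0, 1, 2, 2, 4, 4, 4, 7, 8]


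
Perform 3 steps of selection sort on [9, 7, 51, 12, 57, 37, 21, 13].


Initial: [9, 7, 51, 12, 57, 37, 21, 13]
Step 1: min=7 at 1
  Swap: [7, 9, 51, 12, 57, 37, 21, 13]
Step 2: min=9 at 1
  Swap: [7, 9, 51, 12, 57, 37, 21, 13]
Step 3: min=12 at 3
  Swap: [7, 9, 12, 51, 57, 37, 21, 13]

After 3 steps: [7, 9, 12, 51, 57, 37, 21, 13]


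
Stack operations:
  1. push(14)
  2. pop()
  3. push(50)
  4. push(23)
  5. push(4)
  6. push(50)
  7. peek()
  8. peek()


push(14) -> [14]
pop()->14, []
push(50) -> [50]
push(23) -> [50, 23]
push(4) -> [50, 23, 4]
push(50) -> [50, 23, 4, 50]
peek()->50
peek()->50

Final stack: [50, 23, 4, 50]


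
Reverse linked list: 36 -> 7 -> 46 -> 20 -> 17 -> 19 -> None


Step 1: curr=36, set curr.next=prev(None) | reversed so far: 36
Step 2: curr=7, set curr.next=prev(36) | reversed so far: 7 -> 36
Step 3: curr=46, set curr.next=prev(7) | reversed so far: 46 -> 7 -> 36
Step 4: curr=20, set curr.next=prev(46) | reversed so far: 20 -> 46 -> 7 -> 36
Step 5: curr=17, set curr.next=prev(20) | reversed so far: 17 -> 20 -> 46 -> 7 -> 36
Step 6: curr=19, set curr.next=prev(17) | reversed so far: 19 -> 17 -> 20 -> 46 -> 7 -> 36

19 -> 17 -> 20 -> 46 -> 7 -> 36 -> None


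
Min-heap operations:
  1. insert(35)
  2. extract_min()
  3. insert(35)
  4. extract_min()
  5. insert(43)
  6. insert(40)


insert(35) -> [35]
extract_min()->35, []
insert(35) -> [35]
extract_min()->35, []
insert(43) -> [43]
insert(40) -> [40, 43]

Final heap: [40, 43]


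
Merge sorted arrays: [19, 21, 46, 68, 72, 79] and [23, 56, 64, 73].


Take 19 from A
Take 21 from A
Take 23 from B
Take 46 from A
Take 56 from B
Take 64 from B
Take 68 from A
Take 72 from A
Take 73 from B

Merged: [19, 21, 23, 46, 56, 64, 68, 72, 73, 79]


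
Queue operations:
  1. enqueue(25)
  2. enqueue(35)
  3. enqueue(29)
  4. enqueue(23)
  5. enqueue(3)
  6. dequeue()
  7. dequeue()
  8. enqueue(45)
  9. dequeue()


enqueue(25) -> [25]
enqueue(35) -> [25, 35]
enqueue(29) -> [25, 35, 29]
enqueue(23) -> [25, 35, 29, 23]
enqueue(3) -> [25, 35, 29, 23, 3]
dequeue()->25, [35, 29, 23, 3]
dequeue()->35, [29, 23, 3]
enqueue(45) -> [29, 23, 3, 45]
dequeue()->29, [23, 3, 45]

Final queue: [23, 3, 45]


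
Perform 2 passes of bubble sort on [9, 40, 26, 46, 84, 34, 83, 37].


Initial: [9, 40, 26, 46, 84, 34, 83, 37]
Pass 1: [9, 26, 40, 46, 34, 83, 37, 84] (4 swaps)
Pass 2: [9, 26, 40, 34, 46, 37, 83, 84] (2 swaps)

After 2 passes: [9, 26, 40, 34, 46, 37, 83, 84]


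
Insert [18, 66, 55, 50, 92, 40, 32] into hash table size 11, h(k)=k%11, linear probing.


Insert 18: h=7 -> slot 7
Insert 66: h=0 -> slot 0
Insert 55: h=0, 1 probes -> slot 1
Insert 50: h=6 -> slot 6
Insert 92: h=4 -> slot 4
Insert 40: h=7, 1 probes -> slot 8
Insert 32: h=10 -> slot 10

Table: [66, 55, None, None, 92, None, 50, 18, 40, None, 32]


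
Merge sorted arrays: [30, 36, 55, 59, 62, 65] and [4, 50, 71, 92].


Take 4 from B
Take 30 from A
Take 36 from A
Take 50 from B
Take 55 from A
Take 59 from A
Take 62 from A
Take 65 from A

Merged: [4, 30, 36, 50, 55, 59, 62, 65, 71, 92]


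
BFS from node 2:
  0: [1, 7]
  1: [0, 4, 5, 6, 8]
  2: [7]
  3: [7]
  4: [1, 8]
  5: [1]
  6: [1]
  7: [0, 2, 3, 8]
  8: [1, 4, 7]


Visit 2, enqueue [7]
Visit 7, enqueue [0, 3, 8]
Visit 0, enqueue [1]
Visit 3, enqueue []
Visit 8, enqueue [4]
Visit 1, enqueue [5, 6]
Visit 4, enqueue []
Visit 5, enqueue []
Visit 6, enqueue []

BFS order: [2, 7, 0, 3, 8, 1, 4, 5, 6]


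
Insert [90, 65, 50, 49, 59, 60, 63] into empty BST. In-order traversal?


Insert 90: root
Insert 65: L from 90
Insert 50: L from 90 -> L from 65
Insert 49: L from 90 -> L from 65 -> L from 50
Insert 59: L from 90 -> L from 65 -> R from 50
Insert 60: L from 90 -> L from 65 -> R from 50 -> R from 59
Insert 63: L from 90 -> L from 65 -> R from 50 -> R from 59 -> R from 60

In-order: [49, 50, 59, 60, 63, 65, 90]


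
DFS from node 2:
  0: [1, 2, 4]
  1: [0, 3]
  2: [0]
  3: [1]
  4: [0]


Visit 2, push [0]
Visit 0, push [4, 1]
Visit 1, push [3]
Visit 3, push []
Visit 4, push []

DFS order: [2, 0, 1, 3, 4]


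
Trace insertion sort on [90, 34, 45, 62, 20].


Initial: [90, 34, 45, 62, 20]
Insert 34: [34, 90, 45, 62, 20]
Insert 45: [34, 45, 90, 62, 20]
Insert 62: [34, 45, 62, 90, 20]
Insert 20: [20, 34, 45, 62, 90]

Sorted: [20, 34, 45, 62, 90]


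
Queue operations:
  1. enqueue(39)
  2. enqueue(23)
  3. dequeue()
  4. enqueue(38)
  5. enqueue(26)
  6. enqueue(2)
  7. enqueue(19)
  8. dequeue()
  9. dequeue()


enqueue(39) -> [39]
enqueue(23) -> [39, 23]
dequeue()->39, [23]
enqueue(38) -> [23, 38]
enqueue(26) -> [23, 38, 26]
enqueue(2) -> [23, 38, 26, 2]
enqueue(19) -> [23, 38, 26, 2, 19]
dequeue()->23, [38, 26, 2, 19]
dequeue()->38, [26, 2, 19]

Final queue: [26, 2, 19]


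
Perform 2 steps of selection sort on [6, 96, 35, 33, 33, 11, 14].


Initial: [6, 96, 35, 33, 33, 11, 14]
Step 1: min=6 at 0
  Swap: [6, 96, 35, 33, 33, 11, 14]
Step 2: min=11 at 5
  Swap: [6, 11, 35, 33, 33, 96, 14]

After 2 steps: [6, 11, 35, 33, 33, 96, 14]


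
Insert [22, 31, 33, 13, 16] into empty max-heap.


Insert 22: [22]
Insert 31: [31, 22]
Insert 33: [33, 22, 31]
Insert 13: [33, 22, 31, 13]
Insert 16: [33, 22, 31, 13, 16]

Final heap: [33, 22, 31, 13, 16]


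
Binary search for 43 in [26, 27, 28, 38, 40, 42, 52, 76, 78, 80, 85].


Step 1: lo=0, hi=10, mid=5, val=42
Step 2: lo=6, hi=10, mid=8, val=78
Step 3: lo=6, hi=7, mid=6, val=52

Not found


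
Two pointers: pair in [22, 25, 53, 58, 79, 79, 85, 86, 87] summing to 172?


lo=0(22)+hi=8(87)=109
lo=1(25)+hi=8(87)=112
lo=2(53)+hi=8(87)=140
lo=3(58)+hi=8(87)=145
lo=4(79)+hi=8(87)=166
lo=5(79)+hi=8(87)=166
lo=6(85)+hi=8(87)=172

Yes: 85+87=172


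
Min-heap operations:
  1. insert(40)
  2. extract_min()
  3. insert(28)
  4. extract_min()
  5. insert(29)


insert(40) -> [40]
extract_min()->40, []
insert(28) -> [28]
extract_min()->28, []
insert(29) -> [29]

Final heap: [29]


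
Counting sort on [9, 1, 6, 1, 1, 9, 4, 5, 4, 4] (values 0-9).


Input: [9, 1, 6, 1, 1, 9, 4, 5, 4, 4]
Counts: [0, 3, 0, 0, 3, 1, 1, 0, 0, 2]

Sorted: [1, 1, 1, 4, 4, 4, 5, 6, 9, 9]


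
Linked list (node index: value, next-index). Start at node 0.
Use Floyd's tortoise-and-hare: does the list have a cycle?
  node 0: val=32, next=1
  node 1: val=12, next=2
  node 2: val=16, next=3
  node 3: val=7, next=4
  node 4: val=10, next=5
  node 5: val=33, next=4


Floyd's tortoise (slow, +1) and hare (fast, +2):
  init: slow=0, fast=0
  step 1: slow=1, fast=2
  step 2: slow=2, fast=4
  step 3: slow=3, fast=4
  step 4: slow=4, fast=4
  slow == fast at node 4: cycle detected

Cycle: yes


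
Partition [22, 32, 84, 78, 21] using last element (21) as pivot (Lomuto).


Pivot: 21
Place pivot at 0: [21, 32, 84, 78, 22]

Partitioned: [21, 32, 84, 78, 22]


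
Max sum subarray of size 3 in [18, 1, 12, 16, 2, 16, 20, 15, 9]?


[0:3]: 31
[1:4]: 29
[2:5]: 30
[3:6]: 34
[4:7]: 38
[5:8]: 51
[6:9]: 44

Max: 51 at [5:8]


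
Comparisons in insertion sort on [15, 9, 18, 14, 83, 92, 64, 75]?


Algorithm: insertion sort
Input: [15, 9, 18, 14, 83, 92, 64, 75]
Sorted: [9, 14, 15, 18, 64, 75, 83, 92]

13


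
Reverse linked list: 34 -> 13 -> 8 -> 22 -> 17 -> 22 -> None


Step 1: curr=34, set curr.next=prev(None) | reversed so far: 34
Step 2: curr=13, set curr.next=prev(34) | reversed so far: 13 -> 34
Step 3: curr=8, set curr.next=prev(13) | reversed so far: 8 -> 13 -> 34
Step 4: curr=22, set curr.next=prev(8) | reversed so far: 22 -> 8 -> 13 -> 34
Step 5: curr=17, set curr.next=prev(22) | reversed so far: 17 -> 22 -> 8 -> 13 -> 34
Step 6: curr=22, set curr.next=prev(17) | reversed so far: 22 -> 17 -> 22 -> 8 -> 13 -> 34

22 -> 17 -> 22 -> 8 -> 13 -> 34 -> None


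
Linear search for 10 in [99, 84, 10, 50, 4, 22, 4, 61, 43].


i=0: 99!=10
i=1: 84!=10
i=2: 10==10 found!

Found at 2, 3 comps


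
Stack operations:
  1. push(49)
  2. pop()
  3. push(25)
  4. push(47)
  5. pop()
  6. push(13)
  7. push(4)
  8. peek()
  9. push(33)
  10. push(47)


push(49) -> [49]
pop()->49, []
push(25) -> [25]
push(47) -> [25, 47]
pop()->47, [25]
push(13) -> [25, 13]
push(4) -> [25, 13, 4]
peek()->4
push(33) -> [25, 13, 4, 33]
push(47) -> [25, 13, 4, 33, 47]

Final stack: [25, 13, 4, 33, 47]


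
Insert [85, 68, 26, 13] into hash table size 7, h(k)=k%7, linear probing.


Insert 85: h=1 -> slot 1
Insert 68: h=5 -> slot 5
Insert 26: h=5, 1 probes -> slot 6
Insert 13: h=6, 1 probes -> slot 0

Table: [13, 85, None, None, None, 68, 26]


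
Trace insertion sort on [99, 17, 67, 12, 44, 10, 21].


Initial: [99, 17, 67, 12, 44, 10, 21]
Insert 17: [17, 99, 67, 12, 44, 10, 21]
Insert 67: [17, 67, 99, 12, 44, 10, 21]
Insert 12: [12, 17, 67, 99, 44, 10, 21]
Insert 44: [12, 17, 44, 67, 99, 10, 21]
Insert 10: [10, 12, 17, 44, 67, 99, 21]
Insert 21: [10, 12, 17, 21, 44, 67, 99]

Sorted: [10, 12, 17, 21, 44, 67, 99]


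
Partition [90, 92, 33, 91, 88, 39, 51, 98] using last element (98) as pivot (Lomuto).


Pivot: 98
  90 <= 98: advance i (no swap)
  92 <= 98: advance i (no swap)
  33 <= 98: advance i (no swap)
  91 <= 98: advance i (no swap)
  88 <= 98: advance i (no swap)
  39 <= 98: advance i (no swap)
  51 <= 98: advance i (no swap)
Place pivot at 7: [90, 92, 33, 91, 88, 39, 51, 98]

Partitioned: [90, 92, 33, 91, 88, 39, 51, 98]


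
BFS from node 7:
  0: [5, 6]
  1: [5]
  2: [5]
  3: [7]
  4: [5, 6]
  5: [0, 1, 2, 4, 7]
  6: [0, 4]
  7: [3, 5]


Visit 7, enqueue [3, 5]
Visit 3, enqueue []
Visit 5, enqueue [0, 1, 2, 4]
Visit 0, enqueue [6]
Visit 1, enqueue []
Visit 2, enqueue []
Visit 4, enqueue []
Visit 6, enqueue []

BFS order: [7, 3, 5, 0, 1, 2, 4, 6]


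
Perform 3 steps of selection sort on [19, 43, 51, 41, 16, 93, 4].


Initial: [19, 43, 51, 41, 16, 93, 4]
Step 1: min=4 at 6
  Swap: [4, 43, 51, 41, 16, 93, 19]
Step 2: min=16 at 4
  Swap: [4, 16, 51, 41, 43, 93, 19]
Step 3: min=19 at 6
  Swap: [4, 16, 19, 41, 43, 93, 51]

After 3 steps: [4, 16, 19, 41, 43, 93, 51]


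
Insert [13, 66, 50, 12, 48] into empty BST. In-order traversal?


Insert 13: root
Insert 66: R from 13
Insert 50: R from 13 -> L from 66
Insert 12: L from 13
Insert 48: R from 13 -> L from 66 -> L from 50

In-order: [12, 13, 48, 50, 66]


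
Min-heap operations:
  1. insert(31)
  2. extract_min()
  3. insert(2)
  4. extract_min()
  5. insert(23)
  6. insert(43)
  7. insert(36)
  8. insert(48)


insert(31) -> [31]
extract_min()->31, []
insert(2) -> [2]
extract_min()->2, []
insert(23) -> [23]
insert(43) -> [23, 43]
insert(36) -> [23, 43, 36]
insert(48) -> [23, 43, 36, 48]

Final heap: [23, 43, 36, 48]


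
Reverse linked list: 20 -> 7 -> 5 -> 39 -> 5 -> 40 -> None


Step 1: curr=20, set curr.next=prev(None) | reversed so far: 20
Step 2: curr=7, set curr.next=prev(20) | reversed so far: 7 -> 20
Step 3: curr=5, set curr.next=prev(7) | reversed so far: 5 -> 7 -> 20
Step 4: curr=39, set curr.next=prev(5) | reversed so far: 39 -> 5 -> 7 -> 20
Step 5: curr=5, set curr.next=prev(39) | reversed so far: 5 -> 39 -> 5 -> 7 -> 20
Step 6: curr=40, set curr.next=prev(5) | reversed so far: 40 -> 5 -> 39 -> 5 -> 7 -> 20

40 -> 5 -> 39 -> 5 -> 7 -> 20 -> None


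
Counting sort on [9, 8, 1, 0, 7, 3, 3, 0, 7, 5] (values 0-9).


Input: [9, 8, 1, 0, 7, 3, 3, 0, 7, 5]
Counts: [2, 1, 0, 2, 0, 1, 0, 2, 1, 1]

Sorted: [0, 0, 1, 3, 3, 5, 7, 7, 8, 9]


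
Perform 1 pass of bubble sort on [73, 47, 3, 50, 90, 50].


Initial: [73, 47, 3, 50, 90, 50]
Pass 1: [47, 3, 50, 73, 50, 90] (4 swaps)

After 1 pass: [47, 3, 50, 73, 50, 90]


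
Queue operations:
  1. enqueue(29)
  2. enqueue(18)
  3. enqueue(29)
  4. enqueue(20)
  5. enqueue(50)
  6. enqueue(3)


enqueue(29) -> [29]
enqueue(18) -> [29, 18]
enqueue(29) -> [29, 18, 29]
enqueue(20) -> [29, 18, 29, 20]
enqueue(50) -> [29, 18, 29, 20, 50]
enqueue(3) -> [29, 18, 29, 20, 50, 3]

Final queue: [29, 18, 29, 20, 50, 3]


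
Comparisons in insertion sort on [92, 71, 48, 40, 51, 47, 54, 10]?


Algorithm: insertion sort
Input: [92, 71, 48, 40, 51, 47, 54, 10]
Sorted: [10, 40, 47, 48, 51, 54, 71, 92]

24


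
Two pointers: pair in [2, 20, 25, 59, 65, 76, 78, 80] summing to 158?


lo=0(2)+hi=7(80)=82
lo=1(20)+hi=7(80)=100
lo=2(25)+hi=7(80)=105
lo=3(59)+hi=7(80)=139
lo=4(65)+hi=7(80)=145
lo=5(76)+hi=7(80)=156
lo=6(78)+hi=7(80)=158

Yes: 78+80=158


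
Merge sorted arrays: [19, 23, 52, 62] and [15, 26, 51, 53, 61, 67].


Take 15 from B
Take 19 from A
Take 23 from A
Take 26 from B
Take 51 from B
Take 52 from A
Take 53 from B
Take 61 from B
Take 62 from A

Merged: [15, 19, 23, 26, 51, 52, 53, 61, 62, 67]


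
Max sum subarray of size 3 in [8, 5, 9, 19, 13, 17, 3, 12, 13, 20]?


[0:3]: 22
[1:4]: 33
[2:5]: 41
[3:6]: 49
[4:7]: 33
[5:8]: 32
[6:9]: 28
[7:10]: 45

Max: 49 at [3:6]


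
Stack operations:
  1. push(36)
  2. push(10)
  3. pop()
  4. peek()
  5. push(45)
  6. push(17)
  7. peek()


push(36) -> [36]
push(10) -> [36, 10]
pop()->10, [36]
peek()->36
push(45) -> [36, 45]
push(17) -> [36, 45, 17]
peek()->17

Final stack: [36, 45, 17]


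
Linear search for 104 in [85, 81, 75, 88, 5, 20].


i=0: 85!=104
i=1: 81!=104
i=2: 75!=104
i=3: 88!=104
i=4: 5!=104
i=5: 20!=104

Not found, 6 comps


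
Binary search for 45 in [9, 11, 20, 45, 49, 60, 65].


Step 1: lo=0, hi=6, mid=3, val=45

Found at index 3


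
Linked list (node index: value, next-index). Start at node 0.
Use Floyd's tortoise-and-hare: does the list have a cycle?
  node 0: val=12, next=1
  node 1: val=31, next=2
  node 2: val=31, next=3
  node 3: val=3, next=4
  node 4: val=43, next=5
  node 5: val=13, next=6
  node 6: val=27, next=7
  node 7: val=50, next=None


Floyd's tortoise (slow, +1) and hare (fast, +2):
  init: slow=0, fast=0
  step 1: slow=1, fast=2
  step 2: slow=2, fast=4
  step 3: slow=3, fast=6
  step 4: fast 6->7->None, no cycle

Cycle: no


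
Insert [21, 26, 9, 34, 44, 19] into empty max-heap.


Insert 21: [21]
Insert 26: [26, 21]
Insert 9: [26, 21, 9]
Insert 34: [34, 26, 9, 21]
Insert 44: [44, 34, 9, 21, 26]
Insert 19: [44, 34, 19, 21, 26, 9]

Final heap: [44, 34, 19, 21, 26, 9]


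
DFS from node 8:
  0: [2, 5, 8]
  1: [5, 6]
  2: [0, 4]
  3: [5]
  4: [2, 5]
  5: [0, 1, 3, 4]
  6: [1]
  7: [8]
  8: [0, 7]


Visit 8, push [7, 0]
Visit 0, push [5, 2]
Visit 2, push [4]
Visit 4, push [5]
Visit 5, push [3, 1]
Visit 1, push [6]
Visit 6, push []
Visit 3, push []
Visit 7, push []

DFS order: [8, 0, 2, 4, 5, 1, 6, 3, 7]


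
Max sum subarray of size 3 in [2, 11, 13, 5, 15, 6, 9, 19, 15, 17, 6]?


[0:3]: 26
[1:4]: 29
[2:5]: 33
[3:6]: 26
[4:7]: 30
[5:8]: 34
[6:9]: 43
[7:10]: 51
[8:11]: 38

Max: 51 at [7:10]


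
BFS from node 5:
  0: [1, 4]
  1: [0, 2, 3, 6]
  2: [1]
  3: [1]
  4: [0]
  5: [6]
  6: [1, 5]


Visit 5, enqueue [6]
Visit 6, enqueue [1]
Visit 1, enqueue [0, 2, 3]
Visit 0, enqueue [4]
Visit 2, enqueue []
Visit 3, enqueue []
Visit 4, enqueue []

BFS order: [5, 6, 1, 0, 2, 3, 4]


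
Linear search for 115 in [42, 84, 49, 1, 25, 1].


i=0: 42!=115
i=1: 84!=115
i=2: 49!=115
i=3: 1!=115
i=4: 25!=115
i=5: 1!=115

Not found, 6 comps


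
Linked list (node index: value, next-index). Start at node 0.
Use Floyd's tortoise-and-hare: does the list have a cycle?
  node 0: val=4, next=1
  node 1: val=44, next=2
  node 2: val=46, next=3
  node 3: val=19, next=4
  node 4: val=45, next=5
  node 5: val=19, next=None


Floyd's tortoise (slow, +1) and hare (fast, +2):
  init: slow=0, fast=0
  step 1: slow=1, fast=2
  step 2: slow=2, fast=4
  step 3: fast 4->5->None, no cycle

Cycle: no


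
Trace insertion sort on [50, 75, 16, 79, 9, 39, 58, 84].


Initial: [50, 75, 16, 79, 9, 39, 58, 84]
Insert 75: [50, 75, 16, 79, 9, 39, 58, 84]
Insert 16: [16, 50, 75, 79, 9, 39, 58, 84]
Insert 79: [16, 50, 75, 79, 9, 39, 58, 84]
Insert 9: [9, 16, 50, 75, 79, 39, 58, 84]
Insert 39: [9, 16, 39, 50, 75, 79, 58, 84]
Insert 58: [9, 16, 39, 50, 58, 75, 79, 84]
Insert 84: [9, 16, 39, 50, 58, 75, 79, 84]

Sorted: [9, 16, 39, 50, 58, 75, 79, 84]


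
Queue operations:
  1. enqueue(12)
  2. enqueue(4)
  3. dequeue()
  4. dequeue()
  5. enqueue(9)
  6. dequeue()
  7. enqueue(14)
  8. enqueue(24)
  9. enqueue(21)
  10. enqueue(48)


enqueue(12) -> [12]
enqueue(4) -> [12, 4]
dequeue()->12, [4]
dequeue()->4, []
enqueue(9) -> [9]
dequeue()->9, []
enqueue(14) -> [14]
enqueue(24) -> [14, 24]
enqueue(21) -> [14, 24, 21]
enqueue(48) -> [14, 24, 21, 48]

Final queue: [14, 24, 21, 48]


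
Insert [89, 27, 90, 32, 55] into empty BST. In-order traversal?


Insert 89: root
Insert 27: L from 89
Insert 90: R from 89
Insert 32: L from 89 -> R from 27
Insert 55: L from 89 -> R from 27 -> R from 32

In-order: [27, 32, 55, 89, 90]


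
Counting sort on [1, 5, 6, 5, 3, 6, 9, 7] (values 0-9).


Input: [1, 5, 6, 5, 3, 6, 9, 7]
Counts: [0, 1, 0, 1, 0, 2, 2, 1, 0, 1]

Sorted: [1, 3, 5, 5, 6, 6, 7, 9]


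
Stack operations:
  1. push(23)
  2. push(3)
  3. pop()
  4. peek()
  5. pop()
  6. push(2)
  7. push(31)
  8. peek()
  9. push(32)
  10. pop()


push(23) -> [23]
push(3) -> [23, 3]
pop()->3, [23]
peek()->23
pop()->23, []
push(2) -> [2]
push(31) -> [2, 31]
peek()->31
push(32) -> [2, 31, 32]
pop()->32, [2, 31]

Final stack: [2, 31]


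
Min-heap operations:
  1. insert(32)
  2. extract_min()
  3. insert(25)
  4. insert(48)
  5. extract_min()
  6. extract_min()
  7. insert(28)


insert(32) -> [32]
extract_min()->32, []
insert(25) -> [25]
insert(48) -> [25, 48]
extract_min()->25, [48]
extract_min()->48, []
insert(28) -> [28]

Final heap: [28]


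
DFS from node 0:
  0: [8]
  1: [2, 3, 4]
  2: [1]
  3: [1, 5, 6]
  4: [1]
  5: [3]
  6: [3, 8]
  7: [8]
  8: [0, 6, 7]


Visit 0, push [8]
Visit 8, push [7, 6]
Visit 6, push [3]
Visit 3, push [5, 1]
Visit 1, push [4, 2]
Visit 2, push []
Visit 4, push []
Visit 5, push []
Visit 7, push []

DFS order: [0, 8, 6, 3, 1, 2, 4, 5, 7]


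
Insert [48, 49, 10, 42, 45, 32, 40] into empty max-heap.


Insert 48: [48]
Insert 49: [49, 48]
Insert 10: [49, 48, 10]
Insert 42: [49, 48, 10, 42]
Insert 45: [49, 48, 10, 42, 45]
Insert 32: [49, 48, 32, 42, 45, 10]
Insert 40: [49, 48, 40, 42, 45, 10, 32]

Final heap: [49, 48, 40, 42, 45, 10, 32]


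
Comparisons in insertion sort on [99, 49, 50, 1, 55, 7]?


Algorithm: insertion sort
Input: [99, 49, 50, 1, 55, 7]
Sorted: [1, 7, 49, 50, 55, 99]

13


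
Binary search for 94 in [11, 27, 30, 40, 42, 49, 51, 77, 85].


Step 1: lo=0, hi=8, mid=4, val=42
Step 2: lo=5, hi=8, mid=6, val=51
Step 3: lo=7, hi=8, mid=7, val=77
Step 4: lo=8, hi=8, mid=8, val=85

Not found


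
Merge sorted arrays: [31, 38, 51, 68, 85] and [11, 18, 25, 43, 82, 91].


Take 11 from B
Take 18 from B
Take 25 from B
Take 31 from A
Take 38 from A
Take 43 from B
Take 51 from A
Take 68 from A
Take 82 from B
Take 85 from A

Merged: [11, 18, 25, 31, 38, 43, 51, 68, 82, 85, 91]


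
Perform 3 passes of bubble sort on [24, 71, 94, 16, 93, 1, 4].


Initial: [24, 71, 94, 16, 93, 1, 4]
Pass 1: [24, 71, 16, 93, 1, 4, 94] (4 swaps)
Pass 2: [24, 16, 71, 1, 4, 93, 94] (3 swaps)
Pass 3: [16, 24, 1, 4, 71, 93, 94] (3 swaps)

After 3 passes: [16, 24, 1, 4, 71, 93, 94]


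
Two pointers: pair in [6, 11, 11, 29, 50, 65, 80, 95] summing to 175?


lo=0(6)+hi=7(95)=101
lo=1(11)+hi=7(95)=106
lo=2(11)+hi=7(95)=106
lo=3(29)+hi=7(95)=124
lo=4(50)+hi=7(95)=145
lo=5(65)+hi=7(95)=160
lo=6(80)+hi=7(95)=175

Yes: 80+95=175


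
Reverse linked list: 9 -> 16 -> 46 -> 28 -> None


Step 1: curr=9, set curr.next=prev(None) | reversed so far: 9
Step 2: curr=16, set curr.next=prev(9) | reversed so far: 16 -> 9
Step 3: curr=46, set curr.next=prev(16) | reversed so far: 46 -> 16 -> 9
Step 4: curr=28, set curr.next=prev(46) | reversed so far: 28 -> 46 -> 16 -> 9

28 -> 46 -> 16 -> 9 -> None


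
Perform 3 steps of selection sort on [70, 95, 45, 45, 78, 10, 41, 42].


Initial: [70, 95, 45, 45, 78, 10, 41, 42]
Step 1: min=10 at 5
  Swap: [10, 95, 45, 45, 78, 70, 41, 42]
Step 2: min=41 at 6
  Swap: [10, 41, 45, 45, 78, 70, 95, 42]
Step 3: min=42 at 7
  Swap: [10, 41, 42, 45, 78, 70, 95, 45]

After 3 steps: [10, 41, 42, 45, 78, 70, 95, 45]


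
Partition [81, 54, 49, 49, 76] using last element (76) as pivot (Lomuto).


Pivot: 76
  54 <= 76: swap -> [54, 81, 49, 49, 76]
  49 <= 76: swap -> [54, 49, 81, 49, 76]
  49 <= 76: swap -> [54, 49, 49, 81, 76]
Place pivot at 3: [54, 49, 49, 76, 81]

Partitioned: [54, 49, 49, 76, 81]


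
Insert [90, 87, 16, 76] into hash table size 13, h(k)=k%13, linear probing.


Insert 90: h=12 -> slot 12
Insert 87: h=9 -> slot 9
Insert 16: h=3 -> slot 3
Insert 76: h=11 -> slot 11

Table: [None, None, None, 16, None, None, None, None, None, 87, None, 76, 90]


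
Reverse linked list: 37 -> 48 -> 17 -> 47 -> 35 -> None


Step 1: curr=37, set curr.next=prev(None) | reversed so far: 37
Step 2: curr=48, set curr.next=prev(37) | reversed so far: 48 -> 37
Step 3: curr=17, set curr.next=prev(48) | reversed so far: 17 -> 48 -> 37
Step 4: curr=47, set curr.next=prev(17) | reversed so far: 47 -> 17 -> 48 -> 37
Step 5: curr=35, set curr.next=prev(47) | reversed so far: 35 -> 47 -> 17 -> 48 -> 37

35 -> 47 -> 17 -> 48 -> 37 -> None


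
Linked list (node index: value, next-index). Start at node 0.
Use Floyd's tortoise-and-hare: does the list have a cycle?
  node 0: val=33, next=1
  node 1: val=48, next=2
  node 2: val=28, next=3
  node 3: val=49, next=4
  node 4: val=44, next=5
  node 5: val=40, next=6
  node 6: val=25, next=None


Floyd's tortoise (slow, +1) and hare (fast, +2):
  init: slow=0, fast=0
  step 1: slow=1, fast=2
  step 2: slow=2, fast=4
  step 3: slow=3, fast=6
  step 4: fast -> None, no cycle

Cycle: no


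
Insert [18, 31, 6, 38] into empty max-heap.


Insert 18: [18]
Insert 31: [31, 18]
Insert 6: [31, 18, 6]
Insert 38: [38, 31, 6, 18]

Final heap: [38, 31, 6, 18]


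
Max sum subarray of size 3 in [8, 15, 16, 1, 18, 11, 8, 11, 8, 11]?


[0:3]: 39
[1:4]: 32
[2:5]: 35
[3:6]: 30
[4:7]: 37
[5:8]: 30
[6:9]: 27
[7:10]: 30

Max: 39 at [0:3]


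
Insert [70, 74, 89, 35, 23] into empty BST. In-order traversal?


Insert 70: root
Insert 74: R from 70
Insert 89: R from 70 -> R from 74
Insert 35: L from 70
Insert 23: L from 70 -> L from 35

In-order: [23, 35, 70, 74, 89]


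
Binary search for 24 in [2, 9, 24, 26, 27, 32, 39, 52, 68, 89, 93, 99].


Step 1: lo=0, hi=11, mid=5, val=32
Step 2: lo=0, hi=4, mid=2, val=24

Found at index 2


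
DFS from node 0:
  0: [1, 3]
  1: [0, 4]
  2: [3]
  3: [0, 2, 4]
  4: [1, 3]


Visit 0, push [3, 1]
Visit 1, push [4]
Visit 4, push [3]
Visit 3, push [2]
Visit 2, push []

DFS order: [0, 1, 4, 3, 2]


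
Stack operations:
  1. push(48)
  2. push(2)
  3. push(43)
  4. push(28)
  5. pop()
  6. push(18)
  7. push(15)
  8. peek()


push(48) -> [48]
push(2) -> [48, 2]
push(43) -> [48, 2, 43]
push(28) -> [48, 2, 43, 28]
pop()->28, [48, 2, 43]
push(18) -> [48, 2, 43, 18]
push(15) -> [48, 2, 43, 18, 15]
peek()->15

Final stack: [48, 2, 43, 18, 15]


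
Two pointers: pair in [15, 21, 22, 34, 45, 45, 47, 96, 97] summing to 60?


lo=0(15)+hi=8(97)=112
lo=0(15)+hi=7(96)=111
lo=0(15)+hi=6(47)=62
lo=0(15)+hi=5(45)=60

Yes: 15+45=60


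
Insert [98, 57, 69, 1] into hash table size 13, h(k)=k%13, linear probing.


Insert 98: h=7 -> slot 7
Insert 57: h=5 -> slot 5
Insert 69: h=4 -> slot 4
Insert 1: h=1 -> slot 1

Table: [None, 1, None, None, 69, 57, None, 98, None, None, None, None, None]


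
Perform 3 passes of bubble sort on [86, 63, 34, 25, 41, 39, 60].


Initial: [86, 63, 34, 25, 41, 39, 60]
Pass 1: [63, 34, 25, 41, 39, 60, 86] (6 swaps)
Pass 2: [34, 25, 41, 39, 60, 63, 86] (5 swaps)
Pass 3: [25, 34, 39, 41, 60, 63, 86] (2 swaps)

After 3 passes: [25, 34, 39, 41, 60, 63, 86]


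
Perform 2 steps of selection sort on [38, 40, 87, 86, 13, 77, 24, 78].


Initial: [38, 40, 87, 86, 13, 77, 24, 78]
Step 1: min=13 at 4
  Swap: [13, 40, 87, 86, 38, 77, 24, 78]
Step 2: min=24 at 6
  Swap: [13, 24, 87, 86, 38, 77, 40, 78]

After 2 steps: [13, 24, 87, 86, 38, 77, 40, 78]


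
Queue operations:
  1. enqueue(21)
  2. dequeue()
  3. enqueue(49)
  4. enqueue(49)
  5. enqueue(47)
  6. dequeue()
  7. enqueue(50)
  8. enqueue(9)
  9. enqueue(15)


enqueue(21) -> [21]
dequeue()->21, []
enqueue(49) -> [49]
enqueue(49) -> [49, 49]
enqueue(47) -> [49, 49, 47]
dequeue()->49, [49, 47]
enqueue(50) -> [49, 47, 50]
enqueue(9) -> [49, 47, 50, 9]
enqueue(15) -> [49, 47, 50, 9, 15]

Final queue: [49, 47, 50, 9, 15]


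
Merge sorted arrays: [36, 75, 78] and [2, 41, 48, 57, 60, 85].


Take 2 from B
Take 36 from A
Take 41 from B
Take 48 from B
Take 57 from B
Take 60 from B
Take 75 from A
Take 78 from A

Merged: [2, 36, 41, 48, 57, 60, 75, 78, 85]


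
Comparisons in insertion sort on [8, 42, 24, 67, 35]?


Algorithm: insertion sort
Input: [8, 42, 24, 67, 35]
Sorted: [8, 24, 35, 42, 67]

7


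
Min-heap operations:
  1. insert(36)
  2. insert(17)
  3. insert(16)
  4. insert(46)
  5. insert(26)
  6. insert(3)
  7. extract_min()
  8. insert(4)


insert(36) -> [36]
insert(17) -> [17, 36]
insert(16) -> [16, 36, 17]
insert(46) -> [16, 36, 17, 46]
insert(26) -> [16, 26, 17, 46, 36]
insert(3) -> [3, 26, 16, 46, 36, 17]
extract_min()->3, [16, 26, 17, 46, 36]
insert(4) -> [4, 26, 16, 46, 36, 17]

Final heap: [4, 26, 16, 46, 36, 17]
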